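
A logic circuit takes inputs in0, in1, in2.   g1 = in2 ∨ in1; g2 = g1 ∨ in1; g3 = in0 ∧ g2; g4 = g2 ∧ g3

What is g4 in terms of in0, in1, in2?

g1 = in2 ∨ in1
g2 = g1 ∨ in1 = (in2 ∨ in1) ∨ in1
g3 = in0 ∧ g2 = in0 ∧ ((in2 ∨ in1) ∨ in1)
g4 = g2 ∧ g3 = ((in2 ∨ in1) ∨ in1) ∧ (in0 ∧ ((in2 ∨ in1) ∨ in1))

((in2 ∨ in1) ∨ in1) ∧ (in0 ∧ ((in2 ∨ in1) ∨ in1))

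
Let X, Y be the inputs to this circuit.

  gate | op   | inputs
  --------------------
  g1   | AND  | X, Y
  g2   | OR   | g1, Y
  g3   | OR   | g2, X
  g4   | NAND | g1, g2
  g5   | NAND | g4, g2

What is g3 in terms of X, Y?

g1 = X AND Y
g2 = g1 OR Y = (X AND Y) OR Y
g3 = g2 OR X = ((X AND Y) OR Y) OR X

((X AND Y) OR Y) OR X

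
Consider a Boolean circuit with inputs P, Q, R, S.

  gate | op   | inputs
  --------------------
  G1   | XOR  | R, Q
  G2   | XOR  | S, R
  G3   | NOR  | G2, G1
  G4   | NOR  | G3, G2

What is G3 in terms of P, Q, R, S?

(S XOR R) NOR (R XOR Q)

G1 = R XOR Q
G2 = S XOR R
G3 = G2 NOR G1 = (S XOR R) NOR (R XOR Q)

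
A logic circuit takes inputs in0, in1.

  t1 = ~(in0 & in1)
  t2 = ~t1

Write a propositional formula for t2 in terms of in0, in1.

~(~(in0 & in1))

t1 = ~(in0 & in1)
t2 = ~t1 = ~(~(in0 & in1))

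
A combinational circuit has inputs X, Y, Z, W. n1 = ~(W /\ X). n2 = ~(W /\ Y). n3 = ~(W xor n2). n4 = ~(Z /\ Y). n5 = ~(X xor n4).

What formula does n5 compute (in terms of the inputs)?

~(X xor (~(Z /\ Y)))

n4 = ~(Z /\ Y)
n5 = ~(X xor n4) = ~(X xor (~(Z /\ Y)))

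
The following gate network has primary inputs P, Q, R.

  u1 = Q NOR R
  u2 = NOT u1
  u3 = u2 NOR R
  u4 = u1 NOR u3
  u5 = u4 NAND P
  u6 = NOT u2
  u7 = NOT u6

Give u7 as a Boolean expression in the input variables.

NOT NOT NOT (Q NOR R)

u1 = Q NOR R
u2 = NOT u1 = NOT (Q NOR R)
u6 = NOT u2 = NOT NOT (Q NOR R)
u7 = NOT u6 = NOT NOT NOT (Q NOR R)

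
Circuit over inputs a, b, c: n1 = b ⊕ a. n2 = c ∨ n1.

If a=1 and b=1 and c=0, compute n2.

0

n1 = 1 ⊕ 1 = 0
n2 = 0 ∨ 0 = 0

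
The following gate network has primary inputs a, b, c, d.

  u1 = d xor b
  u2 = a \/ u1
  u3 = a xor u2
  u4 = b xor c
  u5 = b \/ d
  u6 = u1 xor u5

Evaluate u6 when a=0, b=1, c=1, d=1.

u1 = 1 xor 1 = 0
u5 = 1 \/ 1 = 1
u6 = 0 xor 1 = 1

1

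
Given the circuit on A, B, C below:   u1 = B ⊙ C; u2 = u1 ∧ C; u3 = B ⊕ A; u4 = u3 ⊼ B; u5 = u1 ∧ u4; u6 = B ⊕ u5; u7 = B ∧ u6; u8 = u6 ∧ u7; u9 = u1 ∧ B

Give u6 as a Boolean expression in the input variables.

B ⊕ ((B ⊙ C) ∧ ((B ⊕ A) ⊼ B))

u1 = B ⊙ C
u3 = B ⊕ A
u4 = u3 ⊼ B = (B ⊕ A) ⊼ B
u5 = u1 ∧ u4 = (B ⊙ C) ∧ ((B ⊕ A) ⊼ B)
u6 = B ⊕ u5 = B ⊕ ((B ⊙ C) ∧ ((B ⊕ A) ⊼ B))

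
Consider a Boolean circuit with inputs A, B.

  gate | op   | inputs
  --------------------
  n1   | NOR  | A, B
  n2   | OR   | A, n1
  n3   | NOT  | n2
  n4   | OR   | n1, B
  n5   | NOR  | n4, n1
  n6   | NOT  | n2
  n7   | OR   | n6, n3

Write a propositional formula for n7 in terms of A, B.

NOT (A OR (A NOR B)) OR NOT (A OR (A NOR B))

n1 = A NOR B
n2 = A OR n1 = A OR (A NOR B)
n3 = NOT n2 = NOT (A OR (A NOR B))
n6 = NOT n2 = NOT (A OR (A NOR B))
n7 = n6 OR n3 = NOT (A OR (A NOR B)) OR NOT (A OR (A NOR B))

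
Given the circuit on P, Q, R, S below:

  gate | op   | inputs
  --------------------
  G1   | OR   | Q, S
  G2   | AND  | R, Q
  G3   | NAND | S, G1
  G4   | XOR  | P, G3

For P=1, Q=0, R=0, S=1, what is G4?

1

G1 = 0 OR 1 = 1
G3 = 1 NAND 1 = 0
G4 = 1 XOR 0 = 1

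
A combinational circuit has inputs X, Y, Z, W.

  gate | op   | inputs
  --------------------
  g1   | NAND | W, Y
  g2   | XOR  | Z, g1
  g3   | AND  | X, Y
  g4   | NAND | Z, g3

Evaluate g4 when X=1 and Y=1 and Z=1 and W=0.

g3 = 1 AND 1 = 1
g4 = 1 NAND 1 = 0

0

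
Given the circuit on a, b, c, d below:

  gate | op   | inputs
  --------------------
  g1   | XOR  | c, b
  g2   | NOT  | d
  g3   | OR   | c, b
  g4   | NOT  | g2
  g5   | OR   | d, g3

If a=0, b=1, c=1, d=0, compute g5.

g3 = 1 OR 1 = 1
g5 = 0 OR 1 = 1

1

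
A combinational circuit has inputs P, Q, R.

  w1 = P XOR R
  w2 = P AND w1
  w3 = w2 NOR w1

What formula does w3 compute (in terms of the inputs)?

w1 = P XOR R
w2 = P AND w1 = P AND (P XOR R)
w3 = w2 NOR w1 = (P AND (P XOR R)) NOR (P XOR R)

(P AND (P XOR R)) NOR (P XOR R)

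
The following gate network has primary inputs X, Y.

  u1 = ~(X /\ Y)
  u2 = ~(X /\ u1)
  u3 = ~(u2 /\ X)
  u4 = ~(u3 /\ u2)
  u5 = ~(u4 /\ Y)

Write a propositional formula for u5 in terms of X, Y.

u1 = ~(X /\ Y)
u2 = ~(X /\ u1) = ~(X /\ (~(X /\ Y)))
u3 = ~(u2 /\ X) = ~((~(X /\ (~(X /\ Y)))) /\ X)
u4 = ~(u3 /\ u2) = ~((~((~(X /\ (~(X /\ Y)))) /\ X)) /\ (~(X /\ (~(X /\ Y)))))
u5 = ~(u4 /\ Y) = ~((~((~((~(X /\ (~(X /\ Y)))) /\ X)) /\ (~(X /\ (~(X /\ Y)))))) /\ Y)

~((~((~((~(X /\ (~(X /\ Y)))) /\ X)) /\ (~(X /\ (~(X /\ Y)))))) /\ Y)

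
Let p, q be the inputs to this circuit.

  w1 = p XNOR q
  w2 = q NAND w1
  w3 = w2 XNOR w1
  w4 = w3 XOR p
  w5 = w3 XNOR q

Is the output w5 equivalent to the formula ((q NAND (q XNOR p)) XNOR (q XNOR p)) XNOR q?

w1 = p XNOR q
w2 = q NAND w1 = q NAND (p XNOR q)
w3 = w2 XNOR w1 = (q NAND (p XNOR q)) XNOR (p XNOR q)
w5 = w3 XNOR q = ((q NAND (p XNOR q)) XNOR (p XNOR q)) XNOR q
At p=0, q=0: circuit gives 0, formula gives 0.
At p=1, q=0: circuit gives 1, formula gives 1.
Agrees on all 4 inputs.

Yes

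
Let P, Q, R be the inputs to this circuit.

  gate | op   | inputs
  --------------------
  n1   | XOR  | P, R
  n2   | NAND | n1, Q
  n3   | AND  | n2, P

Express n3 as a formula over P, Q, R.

n1 = P XOR R
n2 = n1 NAND Q = (P XOR R) NAND Q
n3 = n2 AND P = ((P XOR R) NAND Q) AND P

((P XOR R) NAND Q) AND P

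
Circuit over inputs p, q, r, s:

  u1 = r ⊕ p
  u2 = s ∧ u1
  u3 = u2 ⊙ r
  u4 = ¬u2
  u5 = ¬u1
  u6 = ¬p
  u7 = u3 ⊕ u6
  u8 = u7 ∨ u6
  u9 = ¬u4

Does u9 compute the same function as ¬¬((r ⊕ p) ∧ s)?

u1 = r ⊕ p
u2 = s ∧ u1 = s ∧ (r ⊕ p)
u4 = ¬u2 = ¬(s ∧ (r ⊕ p))
u9 = ¬u4 = ¬¬(s ∧ (r ⊕ p))
At p=0, q=0, r=0, s=0: circuit gives 0, formula gives 0.
At p=0, q=0, r=1, s=1: circuit gives 1, formula gives 1.
Agrees on all 16 inputs.

Yes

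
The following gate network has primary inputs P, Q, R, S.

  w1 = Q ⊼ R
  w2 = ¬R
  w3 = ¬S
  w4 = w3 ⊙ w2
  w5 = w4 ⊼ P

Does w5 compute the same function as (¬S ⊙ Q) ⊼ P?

w2 = ¬R
w3 = ¬S
w4 = w3 ⊙ w2 = ¬S ⊙ ¬R
w5 = w4 ⊼ P = (¬S ⊙ ¬R) ⊼ P
At P=1, Q=0, R=0, S=0: circuit gives 0, formula gives 1.

No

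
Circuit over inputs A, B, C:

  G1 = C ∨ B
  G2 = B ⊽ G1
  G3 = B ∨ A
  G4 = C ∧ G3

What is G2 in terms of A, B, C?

G1 = C ∨ B
G2 = B ⊽ G1 = B ⊽ (C ∨ B)

B ⊽ (C ∨ B)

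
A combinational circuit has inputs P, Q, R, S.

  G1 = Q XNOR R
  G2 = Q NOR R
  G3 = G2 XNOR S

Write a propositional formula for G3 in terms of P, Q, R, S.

G2 = Q NOR R
G3 = G2 XNOR S = (Q NOR R) XNOR S

(Q NOR R) XNOR S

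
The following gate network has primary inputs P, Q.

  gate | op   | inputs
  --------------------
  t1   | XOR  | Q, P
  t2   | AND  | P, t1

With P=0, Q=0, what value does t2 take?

t1 = 0 XOR 0 = 0
t2 = 0 AND 0 = 0

0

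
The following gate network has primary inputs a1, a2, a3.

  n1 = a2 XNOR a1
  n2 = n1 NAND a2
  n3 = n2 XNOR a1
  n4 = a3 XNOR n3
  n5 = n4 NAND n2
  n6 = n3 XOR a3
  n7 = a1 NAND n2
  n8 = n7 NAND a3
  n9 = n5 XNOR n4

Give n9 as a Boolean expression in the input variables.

((a3 XNOR (((a2 XNOR a1) NAND a2) XNOR a1)) NAND ((a2 XNOR a1) NAND a2)) XNOR (a3 XNOR (((a2 XNOR a1) NAND a2) XNOR a1))

n1 = a2 XNOR a1
n2 = n1 NAND a2 = (a2 XNOR a1) NAND a2
n3 = n2 XNOR a1 = ((a2 XNOR a1) NAND a2) XNOR a1
n4 = a3 XNOR n3 = a3 XNOR (((a2 XNOR a1) NAND a2) XNOR a1)
n5 = n4 NAND n2 = (a3 XNOR (((a2 XNOR a1) NAND a2) XNOR a1)) NAND ((a2 XNOR a1) NAND a2)
n9 = n5 XNOR n4 = ((a3 XNOR (((a2 XNOR a1) NAND a2) XNOR a1)) NAND ((a2 XNOR a1) NAND a2)) XNOR (a3 XNOR (((a2 XNOR a1) NAND a2) XNOR a1))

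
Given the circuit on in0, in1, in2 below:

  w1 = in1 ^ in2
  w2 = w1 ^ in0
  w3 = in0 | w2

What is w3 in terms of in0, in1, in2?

in0 | ((in1 ^ in2) ^ in0)

w1 = in1 ^ in2
w2 = w1 ^ in0 = (in1 ^ in2) ^ in0
w3 = in0 | w2 = in0 | ((in1 ^ in2) ^ in0)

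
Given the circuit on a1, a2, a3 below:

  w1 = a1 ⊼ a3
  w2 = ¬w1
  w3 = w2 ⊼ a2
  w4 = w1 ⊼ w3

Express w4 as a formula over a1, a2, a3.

(a1 ⊼ a3) ⊼ (¬(a1 ⊼ a3) ⊼ a2)

w1 = a1 ⊼ a3
w2 = ¬w1 = ¬(a1 ⊼ a3)
w3 = w2 ⊼ a2 = ¬(a1 ⊼ a3) ⊼ a2
w4 = w1 ⊼ w3 = (a1 ⊼ a3) ⊼ (¬(a1 ⊼ a3) ⊼ a2)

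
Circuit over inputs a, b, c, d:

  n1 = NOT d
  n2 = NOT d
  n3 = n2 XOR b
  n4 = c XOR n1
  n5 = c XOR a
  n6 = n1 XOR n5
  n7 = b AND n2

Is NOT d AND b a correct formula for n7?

n2 = NOT d
n7 = b AND n2 = b AND NOT d
At a=0, b=0, c=0, d=0: circuit gives 0, formula gives 0.
At a=0, b=1, c=0, d=0: circuit gives 1, formula gives 1.
Agrees on all 16 inputs.

Yes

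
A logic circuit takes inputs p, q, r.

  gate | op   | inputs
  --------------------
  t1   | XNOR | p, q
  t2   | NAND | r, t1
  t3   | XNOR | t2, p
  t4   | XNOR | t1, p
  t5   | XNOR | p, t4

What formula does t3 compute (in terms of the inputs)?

(r NAND (p XNOR q)) XNOR p

t1 = p XNOR q
t2 = r NAND t1 = r NAND (p XNOR q)
t3 = t2 XNOR p = (r NAND (p XNOR q)) XNOR p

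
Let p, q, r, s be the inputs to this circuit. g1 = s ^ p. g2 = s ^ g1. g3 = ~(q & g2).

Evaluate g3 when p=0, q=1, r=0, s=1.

1

g1 = 1 ^ 0 = 1
g2 = 1 ^ 1 = 0
g3 = ~(1 & 0) = 1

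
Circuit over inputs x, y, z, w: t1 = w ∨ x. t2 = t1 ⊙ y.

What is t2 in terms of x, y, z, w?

(w ∨ x) ⊙ y

t1 = w ∨ x
t2 = t1 ⊙ y = (w ∨ x) ⊙ y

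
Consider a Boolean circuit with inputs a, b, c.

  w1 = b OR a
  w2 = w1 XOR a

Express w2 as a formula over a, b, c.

w1 = b OR a
w2 = w1 XOR a = (b OR a) XOR a

(b OR a) XOR a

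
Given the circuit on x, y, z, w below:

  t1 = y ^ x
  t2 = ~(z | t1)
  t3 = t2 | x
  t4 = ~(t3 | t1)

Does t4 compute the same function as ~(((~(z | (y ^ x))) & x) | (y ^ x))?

t1 = y ^ x
t2 = ~(z | t1) = ~(z | (y ^ x))
t3 = t2 | x = (~(z | (y ^ x))) | x
t4 = ~(t3 | t1) = ~(((~(z | (y ^ x))) | x) | (y ^ x))
At x=0, y=0, z=0, w=0: circuit gives 0, formula gives 1.

No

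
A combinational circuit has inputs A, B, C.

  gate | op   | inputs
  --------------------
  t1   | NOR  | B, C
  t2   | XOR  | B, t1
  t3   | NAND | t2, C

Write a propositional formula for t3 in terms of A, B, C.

(B XOR (B NOR C)) NAND C

t1 = B NOR C
t2 = B XOR t1 = B XOR (B NOR C)
t3 = t2 NAND C = (B XOR (B NOR C)) NAND C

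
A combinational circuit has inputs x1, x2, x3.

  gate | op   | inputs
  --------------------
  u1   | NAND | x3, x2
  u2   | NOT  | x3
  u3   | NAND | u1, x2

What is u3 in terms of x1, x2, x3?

u1 = x3 NAND x2
u3 = u1 NAND x2 = (x3 NAND x2) NAND x2

(x3 NAND x2) NAND x2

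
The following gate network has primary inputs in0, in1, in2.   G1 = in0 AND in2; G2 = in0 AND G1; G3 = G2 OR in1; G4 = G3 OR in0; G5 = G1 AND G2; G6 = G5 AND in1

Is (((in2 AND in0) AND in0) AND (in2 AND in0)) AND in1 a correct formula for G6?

G1 = in0 AND in2
G2 = in0 AND G1 = in0 AND (in0 AND in2)
G5 = G1 AND G2 = (in0 AND in2) AND (in0 AND (in0 AND in2))
G6 = G5 AND in1 = ((in0 AND in2) AND (in0 AND (in0 AND in2))) AND in1
At in0=0, in1=0, in2=0: circuit gives 0, formula gives 0.
At in0=1, in1=1, in2=1: circuit gives 1, formula gives 1.
Agrees on all 8 inputs.

Yes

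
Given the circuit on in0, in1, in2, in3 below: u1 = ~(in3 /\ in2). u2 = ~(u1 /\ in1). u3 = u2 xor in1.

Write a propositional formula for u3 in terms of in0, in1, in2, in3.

(~((~(in3 /\ in2)) /\ in1)) xor in1

u1 = ~(in3 /\ in2)
u2 = ~(u1 /\ in1) = ~((~(in3 /\ in2)) /\ in1)
u3 = u2 xor in1 = (~((~(in3 /\ in2)) /\ in1)) xor in1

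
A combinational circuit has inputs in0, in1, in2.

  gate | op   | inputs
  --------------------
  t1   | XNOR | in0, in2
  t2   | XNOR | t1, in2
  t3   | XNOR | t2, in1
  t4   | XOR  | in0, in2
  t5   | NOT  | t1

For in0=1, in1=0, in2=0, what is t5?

t1 = 1 XNOR 0 = 0
t5 = NOT 0 = 1

1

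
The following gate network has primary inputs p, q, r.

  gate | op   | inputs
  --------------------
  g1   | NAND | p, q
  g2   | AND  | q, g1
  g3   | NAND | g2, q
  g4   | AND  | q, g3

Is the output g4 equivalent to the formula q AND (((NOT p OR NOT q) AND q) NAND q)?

g1 = p NAND q
g2 = q AND g1 = q AND (p NAND q)
g3 = g2 NAND q = (q AND (p NAND q)) NAND q
g4 = q AND g3 = q AND ((q AND (p NAND q)) NAND q)
At p=0, q=0, r=0: circuit gives 0, formula gives 0.
At p=1, q=1, r=0: circuit gives 1, formula gives 1.
Agrees on all 8 inputs.

Yes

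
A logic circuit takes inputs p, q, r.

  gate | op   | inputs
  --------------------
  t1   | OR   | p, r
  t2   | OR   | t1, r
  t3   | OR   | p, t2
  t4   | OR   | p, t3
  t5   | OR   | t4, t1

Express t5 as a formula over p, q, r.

(p OR (p OR ((p OR r) OR r))) OR (p OR r)

t1 = p OR r
t2 = t1 OR r = (p OR r) OR r
t3 = p OR t2 = p OR ((p OR r) OR r)
t4 = p OR t3 = p OR (p OR ((p OR r) OR r))
t5 = t4 OR t1 = (p OR (p OR ((p OR r) OR r))) OR (p OR r)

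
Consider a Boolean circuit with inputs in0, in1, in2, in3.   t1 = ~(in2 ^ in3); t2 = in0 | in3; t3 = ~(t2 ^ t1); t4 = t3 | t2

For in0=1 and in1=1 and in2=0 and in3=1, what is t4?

t1 = ~(0 ^ 1) = 0
t2 = 1 | 1 = 1
t3 = ~(1 ^ 0) = 0
t4 = 0 | 1 = 1

1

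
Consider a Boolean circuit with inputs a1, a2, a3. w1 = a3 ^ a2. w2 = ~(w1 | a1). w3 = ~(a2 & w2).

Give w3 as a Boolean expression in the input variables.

w1 = a3 ^ a2
w2 = ~(w1 | a1) = ~((a3 ^ a2) | a1)
w3 = ~(a2 & w2) = ~(a2 & (~((a3 ^ a2) | a1)))

~(a2 & (~((a3 ^ a2) | a1)))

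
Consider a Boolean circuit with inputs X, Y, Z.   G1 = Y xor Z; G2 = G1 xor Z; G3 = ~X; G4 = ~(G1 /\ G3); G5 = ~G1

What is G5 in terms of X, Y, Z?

~(Y xor Z)

G1 = Y xor Z
G5 = ~G1 = ~(Y xor Z)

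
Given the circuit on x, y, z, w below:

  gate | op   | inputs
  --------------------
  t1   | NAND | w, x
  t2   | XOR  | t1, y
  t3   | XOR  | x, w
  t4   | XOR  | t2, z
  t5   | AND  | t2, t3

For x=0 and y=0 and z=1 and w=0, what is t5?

0

t1 = 0 NAND 0 = 1
t2 = 1 XOR 0 = 1
t3 = 0 XOR 0 = 0
t5 = 1 AND 0 = 0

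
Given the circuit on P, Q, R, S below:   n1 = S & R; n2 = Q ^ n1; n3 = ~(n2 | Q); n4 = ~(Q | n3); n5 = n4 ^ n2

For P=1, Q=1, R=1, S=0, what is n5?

n1 = 0 & 1 = 0
n2 = 1 ^ 0 = 1
n3 = ~(1 | 1) = 0
n4 = ~(1 | 0) = 0
n5 = 0 ^ 1 = 1

1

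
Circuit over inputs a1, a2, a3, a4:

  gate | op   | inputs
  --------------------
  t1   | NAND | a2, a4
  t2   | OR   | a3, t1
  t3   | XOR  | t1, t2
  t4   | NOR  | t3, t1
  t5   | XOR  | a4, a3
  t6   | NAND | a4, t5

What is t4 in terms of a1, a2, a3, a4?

((a2 NAND a4) XOR (a3 OR (a2 NAND a4))) NOR (a2 NAND a4)

t1 = a2 NAND a4
t2 = a3 OR t1 = a3 OR (a2 NAND a4)
t3 = t1 XOR t2 = (a2 NAND a4) XOR (a3 OR (a2 NAND a4))
t4 = t3 NOR t1 = ((a2 NAND a4) XOR (a3 OR (a2 NAND a4))) NOR (a2 NAND a4)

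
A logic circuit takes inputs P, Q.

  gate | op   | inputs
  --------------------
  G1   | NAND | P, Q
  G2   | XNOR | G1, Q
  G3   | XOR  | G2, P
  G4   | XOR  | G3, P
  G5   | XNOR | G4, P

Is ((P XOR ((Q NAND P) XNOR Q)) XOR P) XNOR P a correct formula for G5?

G1 = P NAND Q
G2 = G1 XNOR Q = (P NAND Q) XNOR Q
G3 = G2 XOR P = ((P NAND Q) XNOR Q) XOR P
G4 = G3 XOR P = (((P NAND Q) XNOR Q) XOR P) XOR P
G5 = G4 XNOR P = ((((P NAND Q) XNOR Q) XOR P) XOR P) XNOR P
At P=0, Q=1: circuit gives 0, formula gives 0.
At P=0, Q=0: circuit gives 1, formula gives 1.
Agrees on all 4 inputs.

Yes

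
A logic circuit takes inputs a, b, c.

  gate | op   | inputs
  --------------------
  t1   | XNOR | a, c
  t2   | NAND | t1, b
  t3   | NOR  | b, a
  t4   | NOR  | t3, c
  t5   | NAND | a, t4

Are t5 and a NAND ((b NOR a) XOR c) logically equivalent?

No

t3 = b NOR a
t4 = t3 NOR c = (b NOR a) NOR c
t5 = a NAND t4 = a NAND ((b NOR a) NOR c)
At a=1, b=0, c=0: circuit gives 0, formula gives 1.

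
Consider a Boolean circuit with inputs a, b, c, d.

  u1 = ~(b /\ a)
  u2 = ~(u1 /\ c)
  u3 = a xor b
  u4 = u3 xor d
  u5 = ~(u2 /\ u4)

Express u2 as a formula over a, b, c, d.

u1 = ~(b /\ a)
u2 = ~(u1 /\ c) = ~((~(b /\ a)) /\ c)

~((~(b /\ a)) /\ c)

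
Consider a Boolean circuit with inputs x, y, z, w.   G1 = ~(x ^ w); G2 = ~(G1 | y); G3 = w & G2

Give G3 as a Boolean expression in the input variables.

G1 = ~(x ^ w)
G2 = ~(G1 | y) = ~((~(x ^ w)) | y)
G3 = w & G2 = w & (~((~(x ^ w)) | y))

w & (~((~(x ^ w)) | y))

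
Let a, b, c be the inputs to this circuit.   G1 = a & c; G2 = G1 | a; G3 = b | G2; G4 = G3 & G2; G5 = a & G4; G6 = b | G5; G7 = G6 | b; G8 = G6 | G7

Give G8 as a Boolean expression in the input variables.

(b | (a & ((b | ((a & c) | a)) & ((a & c) | a)))) | ((b | (a & ((b | ((a & c) | a)) & ((a & c) | a)))) | b)

G1 = a & c
G2 = G1 | a = (a & c) | a
G3 = b | G2 = b | ((a & c) | a)
G4 = G3 & G2 = (b | ((a & c) | a)) & ((a & c) | a)
G5 = a & G4 = a & ((b | ((a & c) | a)) & ((a & c) | a))
G6 = b | G5 = b | (a & ((b | ((a & c) | a)) & ((a & c) | a)))
G7 = G6 | b = (b | (a & ((b | ((a & c) | a)) & ((a & c) | a)))) | b
G8 = G6 | G7 = (b | (a & ((b | ((a & c) | a)) & ((a & c) | a)))) | ((b | (a & ((b | ((a & c) | a)) & ((a & c) | a)))) | b)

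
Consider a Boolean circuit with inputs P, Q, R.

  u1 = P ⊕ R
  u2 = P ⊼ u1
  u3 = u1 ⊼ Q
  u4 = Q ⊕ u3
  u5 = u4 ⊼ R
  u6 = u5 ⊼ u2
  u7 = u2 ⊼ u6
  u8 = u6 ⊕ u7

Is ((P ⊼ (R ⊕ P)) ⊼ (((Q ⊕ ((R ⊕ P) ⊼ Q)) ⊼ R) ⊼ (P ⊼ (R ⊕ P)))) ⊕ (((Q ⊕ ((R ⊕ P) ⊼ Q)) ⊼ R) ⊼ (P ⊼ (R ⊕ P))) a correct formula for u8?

u1 = P ⊕ R
u2 = P ⊼ u1 = P ⊼ (P ⊕ R)
u3 = u1 ⊼ Q = (P ⊕ R) ⊼ Q
u4 = Q ⊕ u3 = Q ⊕ ((P ⊕ R) ⊼ Q)
u5 = u4 ⊼ R = (Q ⊕ ((P ⊕ R) ⊼ Q)) ⊼ R
u6 = u5 ⊼ u2 = ((Q ⊕ ((P ⊕ R) ⊼ Q)) ⊼ R) ⊼ (P ⊼ (P ⊕ R))
u7 = u2 ⊼ u6 = (P ⊼ (P ⊕ R)) ⊼ (((Q ⊕ ((P ⊕ R) ⊼ Q)) ⊼ R) ⊼ (P ⊼ (P ⊕ R)))
u8 = u6 ⊕ u7 = (((Q ⊕ ((P ⊕ R) ⊼ Q)) ⊼ R) ⊼ (P ⊼ (P ⊕ R))) ⊕ ((P ⊼ (P ⊕ R)) ⊼ (((Q ⊕ ((P ⊕ R) ⊼ Q)) ⊼ R) ⊼ (P ⊼ (P ⊕ R))))
At P=1, Q=0, R=0: circuit gives 0, formula gives 0.
At P=0, Q=0, R=0: circuit gives 1, formula gives 1.
Agrees on all 8 inputs.

Yes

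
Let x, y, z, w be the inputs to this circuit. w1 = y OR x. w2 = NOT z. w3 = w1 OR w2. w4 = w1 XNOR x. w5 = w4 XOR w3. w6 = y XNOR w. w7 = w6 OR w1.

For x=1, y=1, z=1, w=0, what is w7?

1

w1 = 1 OR 1 = 1
w6 = 1 XNOR 0 = 0
w7 = 0 OR 1 = 1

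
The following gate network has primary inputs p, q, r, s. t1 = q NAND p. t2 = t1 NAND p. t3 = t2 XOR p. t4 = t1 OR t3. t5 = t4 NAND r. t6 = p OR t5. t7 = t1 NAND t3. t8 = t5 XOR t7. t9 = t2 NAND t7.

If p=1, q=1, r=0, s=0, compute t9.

0

t1 = 1 NAND 1 = 0
t2 = 0 NAND 1 = 1
t3 = 1 XOR 1 = 0
t7 = 0 NAND 0 = 1
t9 = 1 NAND 1 = 0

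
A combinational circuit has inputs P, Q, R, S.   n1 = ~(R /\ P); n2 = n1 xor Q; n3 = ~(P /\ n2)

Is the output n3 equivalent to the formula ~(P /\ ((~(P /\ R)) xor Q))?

Yes

n1 = ~(R /\ P)
n2 = n1 xor Q = (~(R /\ P)) xor Q
n3 = ~(P /\ n2) = ~(P /\ ((~(R /\ P)) xor Q))
At P=1, Q=0, R=0, S=0: circuit gives 0, formula gives 0.
At P=0, Q=0, R=0, S=0: circuit gives 1, formula gives 1.
Agrees on all 16 inputs.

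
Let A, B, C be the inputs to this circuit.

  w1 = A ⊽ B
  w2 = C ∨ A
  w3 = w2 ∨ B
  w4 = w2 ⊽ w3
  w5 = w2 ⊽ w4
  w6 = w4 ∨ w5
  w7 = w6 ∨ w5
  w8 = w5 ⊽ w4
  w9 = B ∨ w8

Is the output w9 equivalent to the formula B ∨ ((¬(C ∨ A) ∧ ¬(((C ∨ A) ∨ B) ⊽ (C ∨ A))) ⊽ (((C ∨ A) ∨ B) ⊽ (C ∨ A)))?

w2 = C ∨ A
w3 = w2 ∨ B = (C ∨ A) ∨ B
w4 = w2 ⊽ w3 = (C ∨ A) ⊽ ((C ∨ A) ∨ B)
w5 = w2 ⊽ w4 = (C ∨ A) ⊽ ((C ∨ A) ⊽ ((C ∨ A) ∨ B))
w8 = w5 ⊽ w4 = ((C ∨ A) ⊽ ((C ∨ A) ⊽ ((C ∨ A) ∨ B))) ⊽ ((C ∨ A) ⊽ ((C ∨ A) ∨ B))
w9 = B ∨ w8 = B ∨ (((C ∨ A) ⊽ ((C ∨ A) ⊽ ((C ∨ A) ∨ B))) ⊽ ((C ∨ A) ⊽ ((C ∨ A) ∨ B)))
At A=0, B=0, C=0: circuit gives 0, formula gives 0.
At A=0, B=0, C=1: circuit gives 1, formula gives 1.
Agrees on all 8 inputs.

Yes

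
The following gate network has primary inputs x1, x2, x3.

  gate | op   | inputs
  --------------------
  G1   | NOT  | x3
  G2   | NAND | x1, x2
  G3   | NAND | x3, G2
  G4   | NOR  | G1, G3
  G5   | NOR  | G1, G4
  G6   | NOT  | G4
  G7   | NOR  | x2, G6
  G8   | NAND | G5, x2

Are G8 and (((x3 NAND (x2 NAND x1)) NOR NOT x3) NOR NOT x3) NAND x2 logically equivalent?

Yes

G1 = NOT x3
G2 = x1 NAND x2
G3 = x3 NAND G2 = x3 NAND (x1 NAND x2)
G4 = G1 NOR G3 = NOT x3 NOR (x3 NAND (x1 NAND x2))
G5 = G1 NOR G4 = NOT x3 NOR (NOT x3 NOR (x3 NAND (x1 NAND x2)))
G8 = G5 NAND x2 = (NOT x3 NOR (NOT x3 NOR (x3 NAND (x1 NAND x2)))) NAND x2
At x1=1, x2=1, x3=1: circuit gives 0, formula gives 0.
At x1=0, x2=0, x3=0: circuit gives 1, formula gives 1.
Agrees on all 8 inputs.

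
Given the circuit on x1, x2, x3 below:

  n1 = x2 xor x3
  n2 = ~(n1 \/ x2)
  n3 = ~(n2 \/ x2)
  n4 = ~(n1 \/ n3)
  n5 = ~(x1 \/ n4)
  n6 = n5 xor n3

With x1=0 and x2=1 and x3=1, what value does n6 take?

0

n1 = 1 xor 1 = 0
n2 = ~(0 \/ 1) = 0
n3 = ~(0 \/ 1) = 0
n4 = ~(0 \/ 0) = 1
n5 = ~(0 \/ 1) = 0
n6 = 0 xor 0 = 0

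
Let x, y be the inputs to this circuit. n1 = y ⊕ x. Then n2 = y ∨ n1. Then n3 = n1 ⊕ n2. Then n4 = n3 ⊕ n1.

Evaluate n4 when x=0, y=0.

0

n1 = 0 ⊕ 0 = 0
n2 = 0 ∨ 0 = 0
n3 = 0 ⊕ 0 = 0
n4 = 0 ⊕ 0 = 0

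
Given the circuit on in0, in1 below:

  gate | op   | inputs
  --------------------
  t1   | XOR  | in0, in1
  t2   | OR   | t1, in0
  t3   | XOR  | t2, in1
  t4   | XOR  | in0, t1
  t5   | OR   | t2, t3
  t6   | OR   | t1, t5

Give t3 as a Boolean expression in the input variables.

t1 = in0 XOR in1
t2 = t1 OR in0 = (in0 XOR in1) OR in0
t3 = t2 XOR in1 = ((in0 XOR in1) OR in0) XOR in1

((in0 XOR in1) OR in0) XOR in1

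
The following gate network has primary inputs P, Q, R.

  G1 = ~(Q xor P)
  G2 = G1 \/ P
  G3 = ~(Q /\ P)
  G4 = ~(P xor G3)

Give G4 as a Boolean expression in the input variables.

G3 = ~(Q /\ P)
G4 = ~(P xor G3) = ~(P xor (~(Q /\ P)))

~(P xor (~(Q /\ P)))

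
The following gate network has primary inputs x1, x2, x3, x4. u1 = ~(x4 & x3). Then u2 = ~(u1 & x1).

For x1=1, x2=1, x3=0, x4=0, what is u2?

u1 = ~(0 & 0) = 1
u2 = ~(1 & 1) = 0

0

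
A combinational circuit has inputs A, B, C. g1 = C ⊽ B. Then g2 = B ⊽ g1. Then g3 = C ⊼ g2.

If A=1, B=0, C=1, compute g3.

g1 = 1 ⊽ 0 = 0
g2 = 0 ⊽ 0 = 1
g3 = 1 ⊼ 1 = 0

0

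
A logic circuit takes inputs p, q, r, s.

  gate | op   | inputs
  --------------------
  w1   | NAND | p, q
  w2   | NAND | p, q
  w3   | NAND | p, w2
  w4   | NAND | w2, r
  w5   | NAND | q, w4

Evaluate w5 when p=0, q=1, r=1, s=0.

w2 = 0 NAND 1 = 1
w4 = 1 NAND 1 = 0
w5 = 1 NAND 0 = 1

1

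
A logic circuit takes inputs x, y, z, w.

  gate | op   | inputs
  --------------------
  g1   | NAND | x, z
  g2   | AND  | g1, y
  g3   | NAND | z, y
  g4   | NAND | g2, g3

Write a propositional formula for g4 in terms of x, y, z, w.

((x NAND z) AND y) NAND (z NAND y)

g1 = x NAND z
g2 = g1 AND y = (x NAND z) AND y
g3 = z NAND y
g4 = g2 NAND g3 = ((x NAND z) AND y) NAND (z NAND y)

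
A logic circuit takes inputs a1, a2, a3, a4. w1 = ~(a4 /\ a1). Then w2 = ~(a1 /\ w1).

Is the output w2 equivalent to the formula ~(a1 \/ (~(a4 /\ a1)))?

No

w1 = ~(a4 /\ a1)
w2 = ~(a1 /\ w1) = ~(a1 /\ (~(a4 /\ a1)))
At a1=0, a2=0, a3=0, a4=0: circuit gives 1, formula gives 0.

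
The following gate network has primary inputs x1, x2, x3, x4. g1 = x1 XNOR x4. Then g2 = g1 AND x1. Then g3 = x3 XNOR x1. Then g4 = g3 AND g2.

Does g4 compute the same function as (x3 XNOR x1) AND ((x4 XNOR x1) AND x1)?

g1 = x1 XNOR x4
g2 = g1 AND x1 = (x1 XNOR x4) AND x1
g3 = x3 XNOR x1
g4 = g3 AND g2 = (x3 XNOR x1) AND ((x1 XNOR x4) AND x1)
At x1=0, x2=0, x3=0, x4=0: circuit gives 0, formula gives 0.
At x1=1, x2=0, x3=1, x4=1: circuit gives 1, formula gives 1.
Agrees on all 16 inputs.

Yes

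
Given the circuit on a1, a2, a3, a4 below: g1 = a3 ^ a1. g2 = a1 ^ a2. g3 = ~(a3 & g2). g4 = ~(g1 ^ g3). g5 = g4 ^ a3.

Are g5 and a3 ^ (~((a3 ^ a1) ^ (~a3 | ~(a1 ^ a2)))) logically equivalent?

g1 = a3 ^ a1
g2 = a1 ^ a2
g3 = ~(a3 & g2) = ~(a3 & (a1 ^ a2))
g4 = ~(g1 ^ g3) = ~((a3 ^ a1) ^ (~(a3 & (a1 ^ a2))))
g5 = g4 ^ a3 = (~((a3 ^ a1) ^ (~(a3 & (a1 ^ a2))))) ^ a3
At a1=0, a2=0, a3=0, a4=0: circuit gives 0, formula gives 0.
At a1=0, a2=1, a3=1, a4=0: circuit gives 1, formula gives 1.
Agrees on all 16 inputs.

Yes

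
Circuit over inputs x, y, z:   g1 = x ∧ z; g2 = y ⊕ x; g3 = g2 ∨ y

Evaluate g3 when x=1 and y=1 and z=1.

g2 = 1 ⊕ 1 = 0
g3 = 0 ∨ 1 = 1

1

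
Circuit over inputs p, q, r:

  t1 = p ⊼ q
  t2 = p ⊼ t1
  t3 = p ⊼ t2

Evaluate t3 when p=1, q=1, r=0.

t1 = 1 ⊼ 1 = 0
t2 = 1 ⊼ 0 = 1
t3 = 1 ⊼ 1 = 0

0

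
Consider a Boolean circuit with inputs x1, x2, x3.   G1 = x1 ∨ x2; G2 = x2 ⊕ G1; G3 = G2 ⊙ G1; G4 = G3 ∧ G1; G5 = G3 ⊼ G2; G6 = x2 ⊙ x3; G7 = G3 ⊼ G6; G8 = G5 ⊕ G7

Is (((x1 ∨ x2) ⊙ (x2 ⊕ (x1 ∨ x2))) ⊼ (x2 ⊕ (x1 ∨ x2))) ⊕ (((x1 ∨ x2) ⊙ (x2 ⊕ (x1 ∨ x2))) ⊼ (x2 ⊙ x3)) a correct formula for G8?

Yes

G1 = x1 ∨ x2
G2 = x2 ⊕ G1 = x2 ⊕ (x1 ∨ x2)
G3 = G2 ⊙ G1 = (x2 ⊕ (x1 ∨ x2)) ⊙ (x1 ∨ x2)
G5 = G3 ⊼ G2 = ((x2 ⊕ (x1 ∨ x2)) ⊙ (x1 ∨ x2)) ⊼ (x2 ⊕ (x1 ∨ x2))
G6 = x2 ⊙ x3
G7 = G3 ⊼ G6 = ((x2 ⊕ (x1 ∨ x2)) ⊙ (x1 ∨ x2)) ⊼ (x2 ⊙ x3)
G8 = G5 ⊕ G7 = (((x2 ⊕ (x1 ∨ x2)) ⊙ (x1 ∨ x2)) ⊼ (x2 ⊕ (x1 ∨ x2))) ⊕ (((x2 ⊕ (x1 ∨ x2)) ⊙ (x1 ∨ x2)) ⊼ (x2 ⊙ x3))
At x1=0, x2=0, x3=1: circuit gives 0, formula gives 0.
At x1=0, x2=0, x3=0: circuit gives 1, formula gives 1.
Agrees on all 8 inputs.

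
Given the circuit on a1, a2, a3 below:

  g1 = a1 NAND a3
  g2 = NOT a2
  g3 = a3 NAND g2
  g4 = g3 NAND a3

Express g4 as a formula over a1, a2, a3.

g2 = NOT a2
g3 = a3 NAND g2 = a3 NAND NOT a2
g4 = g3 NAND a3 = (a3 NAND NOT a2) NAND a3

(a3 NAND NOT a2) NAND a3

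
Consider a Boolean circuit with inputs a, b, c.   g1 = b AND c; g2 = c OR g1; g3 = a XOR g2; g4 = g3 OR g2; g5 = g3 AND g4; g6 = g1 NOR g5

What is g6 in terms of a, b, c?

(b AND c) NOR ((a XOR (c OR (b AND c))) AND ((a XOR (c OR (b AND c))) OR (c OR (b AND c))))

g1 = b AND c
g2 = c OR g1 = c OR (b AND c)
g3 = a XOR g2 = a XOR (c OR (b AND c))
g4 = g3 OR g2 = (a XOR (c OR (b AND c))) OR (c OR (b AND c))
g5 = g3 AND g4 = (a XOR (c OR (b AND c))) AND ((a XOR (c OR (b AND c))) OR (c OR (b AND c)))
g6 = g1 NOR g5 = (b AND c) NOR ((a XOR (c OR (b AND c))) AND ((a XOR (c OR (b AND c))) OR (c OR (b AND c))))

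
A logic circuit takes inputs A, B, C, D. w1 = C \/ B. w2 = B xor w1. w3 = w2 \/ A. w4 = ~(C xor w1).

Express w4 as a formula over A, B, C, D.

~(C xor (C \/ B))

w1 = C \/ B
w4 = ~(C xor w1) = ~(C xor (C \/ B))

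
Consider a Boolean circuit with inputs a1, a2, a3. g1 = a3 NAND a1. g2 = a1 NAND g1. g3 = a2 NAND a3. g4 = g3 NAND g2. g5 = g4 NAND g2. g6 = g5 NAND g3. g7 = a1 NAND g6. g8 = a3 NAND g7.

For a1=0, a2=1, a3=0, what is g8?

g1 = 0 NAND 0 = 1
g2 = 0 NAND 1 = 1
g3 = 1 NAND 0 = 1
g4 = 1 NAND 1 = 0
g5 = 0 NAND 1 = 1
g6 = 1 NAND 1 = 0
g7 = 0 NAND 0 = 1
g8 = 0 NAND 1 = 1

1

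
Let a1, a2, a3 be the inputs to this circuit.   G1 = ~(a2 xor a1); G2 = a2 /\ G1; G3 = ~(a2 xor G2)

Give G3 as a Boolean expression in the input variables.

~(a2 xor (a2 /\ (~(a2 xor a1))))

G1 = ~(a2 xor a1)
G2 = a2 /\ G1 = a2 /\ (~(a2 xor a1))
G3 = ~(a2 xor G2) = ~(a2 xor (a2 /\ (~(a2 xor a1))))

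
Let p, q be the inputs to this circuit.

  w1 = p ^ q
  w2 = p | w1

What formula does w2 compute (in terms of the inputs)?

p | (p ^ q)

w1 = p ^ q
w2 = p | w1 = p | (p ^ q)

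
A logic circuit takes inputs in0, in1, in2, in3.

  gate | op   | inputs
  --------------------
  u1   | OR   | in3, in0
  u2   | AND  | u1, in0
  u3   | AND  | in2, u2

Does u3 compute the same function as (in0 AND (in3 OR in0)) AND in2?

Yes

u1 = in3 OR in0
u2 = u1 AND in0 = (in3 OR in0) AND in0
u3 = in2 AND u2 = in2 AND ((in3 OR in0) AND in0)
At in0=0, in1=0, in2=0, in3=0: circuit gives 0, formula gives 0.
At in0=1, in1=0, in2=1, in3=0: circuit gives 1, formula gives 1.
Agrees on all 16 inputs.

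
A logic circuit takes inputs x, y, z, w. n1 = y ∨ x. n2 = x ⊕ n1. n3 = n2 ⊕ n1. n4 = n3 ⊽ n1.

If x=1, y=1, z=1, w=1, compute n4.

n1 = 1 ∨ 1 = 1
n2 = 1 ⊕ 1 = 0
n3 = 0 ⊕ 1 = 1
n4 = 1 ⊽ 1 = 0

0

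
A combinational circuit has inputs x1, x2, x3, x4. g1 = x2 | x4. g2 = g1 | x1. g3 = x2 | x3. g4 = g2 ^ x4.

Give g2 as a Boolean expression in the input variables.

(x2 | x4) | x1

g1 = x2 | x4
g2 = g1 | x1 = (x2 | x4) | x1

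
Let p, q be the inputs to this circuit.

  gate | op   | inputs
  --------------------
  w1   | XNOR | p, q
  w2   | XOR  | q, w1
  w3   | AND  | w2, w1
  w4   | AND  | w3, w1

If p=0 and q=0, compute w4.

1

w1 = 0 XNOR 0 = 1
w2 = 0 XOR 1 = 1
w3 = 1 AND 1 = 1
w4 = 1 AND 1 = 1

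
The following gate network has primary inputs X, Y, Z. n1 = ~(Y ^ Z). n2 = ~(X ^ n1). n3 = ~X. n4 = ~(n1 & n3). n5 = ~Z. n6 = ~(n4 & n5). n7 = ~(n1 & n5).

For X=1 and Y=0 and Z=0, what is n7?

0

n1 = ~(0 ^ 0) = 1
n5 = ~0 = 1
n7 = ~(1 & 1) = 0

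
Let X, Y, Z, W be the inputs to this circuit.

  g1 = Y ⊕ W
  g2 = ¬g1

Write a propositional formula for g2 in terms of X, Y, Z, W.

¬(Y ⊕ W)

g1 = Y ⊕ W
g2 = ¬g1 = ¬(Y ⊕ W)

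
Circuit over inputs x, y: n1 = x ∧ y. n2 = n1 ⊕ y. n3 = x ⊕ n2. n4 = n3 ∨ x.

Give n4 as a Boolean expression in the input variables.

n1 = x ∧ y
n2 = n1 ⊕ y = (x ∧ y) ⊕ y
n3 = x ⊕ n2 = x ⊕ ((x ∧ y) ⊕ y)
n4 = n3 ∨ x = (x ⊕ ((x ∧ y) ⊕ y)) ∨ x

(x ⊕ ((x ∧ y) ⊕ y)) ∨ x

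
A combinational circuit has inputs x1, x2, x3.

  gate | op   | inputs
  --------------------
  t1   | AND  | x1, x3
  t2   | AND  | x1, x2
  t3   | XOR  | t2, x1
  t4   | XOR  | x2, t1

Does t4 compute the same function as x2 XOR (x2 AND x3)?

t1 = x1 AND x3
t4 = x2 XOR t1 = x2 XOR (x1 AND x3)
At x1=0, x2=1, x3=1: circuit gives 1, formula gives 0.

No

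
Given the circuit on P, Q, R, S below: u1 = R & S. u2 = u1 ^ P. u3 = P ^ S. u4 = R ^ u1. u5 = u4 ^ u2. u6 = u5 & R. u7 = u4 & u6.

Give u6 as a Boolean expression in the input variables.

((R ^ (R & S)) ^ ((R & S) ^ P)) & R

u1 = R & S
u2 = u1 ^ P = (R & S) ^ P
u4 = R ^ u1 = R ^ (R & S)
u5 = u4 ^ u2 = (R ^ (R & S)) ^ ((R & S) ^ P)
u6 = u5 & R = ((R ^ (R & S)) ^ ((R & S) ^ P)) & R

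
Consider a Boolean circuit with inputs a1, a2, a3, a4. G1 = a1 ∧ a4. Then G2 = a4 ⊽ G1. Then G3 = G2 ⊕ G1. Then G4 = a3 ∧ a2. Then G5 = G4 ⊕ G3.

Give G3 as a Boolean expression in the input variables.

G1 = a1 ∧ a4
G2 = a4 ⊽ G1 = a4 ⊽ (a1 ∧ a4)
G3 = G2 ⊕ G1 = (a4 ⊽ (a1 ∧ a4)) ⊕ (a1 ∧ a4)

(a4 ⊽ (a1 ∧ a4)) ⊕ (a1 ∧ a4)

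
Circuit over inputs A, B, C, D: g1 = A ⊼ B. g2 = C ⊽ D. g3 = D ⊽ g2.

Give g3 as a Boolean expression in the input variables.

g2 = C ⊽ D
g3 = D ⊽ g2 = D ⊽ (C ⊽ D)

D ⊽ (C ⊽ D)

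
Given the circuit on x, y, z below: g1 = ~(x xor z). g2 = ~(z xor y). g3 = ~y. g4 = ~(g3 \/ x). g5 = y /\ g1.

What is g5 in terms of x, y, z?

y /\ (~(x xor z))

g1 = ~(x xor z)
g5 = y /\ g1 = y /\ (~(x xor z))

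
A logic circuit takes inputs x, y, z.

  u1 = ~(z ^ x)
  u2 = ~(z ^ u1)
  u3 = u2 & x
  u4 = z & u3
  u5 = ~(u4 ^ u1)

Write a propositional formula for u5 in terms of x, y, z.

~((z & ((~(z ^ (~(z ^ x)))) & x)) ^ (~(z ^ x)))

u1 = ~(z ^ x)
u2 = ~(z ^ u1) = ~(z ^ (~(z ^ x)))
u3 = u2 & x = (~(z ^ (~(z ^ x)))) & x
u4 = z & u3 = z & ((~(z ^ (~(z ^ x)))) & x)
u5 = ~(u4 ^ u1) = ~((z & ((~(z ^ (~(z ^ x)))) & x)) ^ (~(z ^ x)))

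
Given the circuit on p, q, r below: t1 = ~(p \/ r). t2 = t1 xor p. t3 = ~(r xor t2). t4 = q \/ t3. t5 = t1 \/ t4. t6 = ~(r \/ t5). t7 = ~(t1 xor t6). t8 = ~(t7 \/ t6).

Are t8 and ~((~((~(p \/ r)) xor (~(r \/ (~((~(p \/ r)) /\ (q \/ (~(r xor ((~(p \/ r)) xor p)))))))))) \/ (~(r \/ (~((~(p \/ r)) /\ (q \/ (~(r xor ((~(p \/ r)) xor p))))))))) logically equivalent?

t1 = ~(p \/ r)
t2 = t1 xor p = (~(p \/ r)) xor p
t3 = ~(r xor t2) = ~(r xor ((~(p \/ r)) xor p))
t4 = q \/ t3 = q \/ (~(r xor ((~(p \/ r)) xor p)))
t5 = t1 \/ t4 = (~(p \/ r)) \/ (q \/ (~(r xor ((~(p \/ r)) xor p))))
t6 = ~(r \/ t5) = ~(r \/ ((~(p \/ r)) \/ (q \/ (~(r xor ((~(p \/ r)) xor p))))))
t7 = ~(t1 xor t6) = ~((~(p \/ r)) xor (~(r \/ ((~(p \/ r)) \/ (q \/ (~(r xor ((~(p \/ r)) xor p))))))))
t8 = ~(t7 \/ t6) = ~((~((~(p \/ r)) xor (~(r \/ ((~(p \/ r)) \/ (q \/ (~(r xor ((~(p \/ r)) xor p))))))))) \/ (~(r \/ ((~(p \/ r)) \/ (q \/ (~(r xor ((~(p \/ r)) xor p))))))))
At p=0, q=1, r=0: circuit gives 1, formula gives 0.

No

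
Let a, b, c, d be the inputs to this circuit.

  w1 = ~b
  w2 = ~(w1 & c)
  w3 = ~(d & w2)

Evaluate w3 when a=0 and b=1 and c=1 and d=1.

w1 = ~1 = 0
w2 = ~(0 & 1) = 1
w3 = ~(1 & 1) = 0

0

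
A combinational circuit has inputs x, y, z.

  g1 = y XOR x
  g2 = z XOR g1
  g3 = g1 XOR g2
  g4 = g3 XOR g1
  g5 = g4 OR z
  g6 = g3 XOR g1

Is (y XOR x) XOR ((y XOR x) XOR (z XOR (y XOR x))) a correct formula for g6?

g1 = y XOR x
g2 = z XOR g1 = z XOR (y XOR x)
g3 = g1 XOR g2 = (y XOR x) XOR (z XOR (y XOR x))
g6 = g3 XOR g1 = ((y XOR x) XOR (z XOR (y XOR x))) XOR (y XOR x)
At x=0, y=0, z=0: circuit gives 0, formula gives 0.
At x=0, y=0, z=1: circuit gives 1, formula gives 1.
Agrees on all 8 inputs.

Yes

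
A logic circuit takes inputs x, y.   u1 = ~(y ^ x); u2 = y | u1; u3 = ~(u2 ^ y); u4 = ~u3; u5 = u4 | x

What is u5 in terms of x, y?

u1 = ~(y ^ x)
u2 = y | u1 = y | (~(y ^ x))
u3 = ~(u2 ^ y) = ~((y | (~(y ^ x))) ^ y)
u4 = ~u3 = ~(~((y | (~(y ^ x))) ^ y))
u5 = u4 | x = ~(~((y | (~(y ^ x))) ^ y)) | x

~(~((y | (~(y ^ x))) ^ y)) | x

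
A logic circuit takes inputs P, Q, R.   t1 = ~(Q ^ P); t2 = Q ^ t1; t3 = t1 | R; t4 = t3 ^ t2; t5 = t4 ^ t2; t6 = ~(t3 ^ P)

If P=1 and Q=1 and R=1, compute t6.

1

t1 = ~(1 ^ 1) = 1
t3 = 1 | 1 = 1
t6 = ~(1 ^ 1) = 1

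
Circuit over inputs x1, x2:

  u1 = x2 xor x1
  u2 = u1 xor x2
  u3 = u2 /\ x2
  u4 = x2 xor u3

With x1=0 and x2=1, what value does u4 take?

1

u1 = 1 xor 0 = 1
u2 = 1 xor 1 = 0
u3 = 0 /\ 1 = 0
u4 = 1 xor 0 = 1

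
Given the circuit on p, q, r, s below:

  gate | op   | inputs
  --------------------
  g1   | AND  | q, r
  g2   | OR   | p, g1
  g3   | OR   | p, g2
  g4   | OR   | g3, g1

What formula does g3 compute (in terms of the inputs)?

p OR (p OR (q AND r))

g1 = q AND r
g2 = p OR g1 = p OR (q AND r)
g3 = p OR g2 = p OR (p OR (q AND r))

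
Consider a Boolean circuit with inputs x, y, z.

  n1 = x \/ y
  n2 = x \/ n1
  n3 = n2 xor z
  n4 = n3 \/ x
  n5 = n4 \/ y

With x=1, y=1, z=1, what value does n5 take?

n1 = 1 \/ 1 = 1
n2 = 1 \/ 1 = 1
n3 = 1 xor 1 = 0
n4 = 0 \/ 1 = 1
n5 = 1 \/ 1 = 1

1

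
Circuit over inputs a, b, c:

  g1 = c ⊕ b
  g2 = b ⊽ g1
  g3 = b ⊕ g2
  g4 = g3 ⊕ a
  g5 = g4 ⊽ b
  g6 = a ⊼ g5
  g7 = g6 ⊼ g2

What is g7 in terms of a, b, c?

(a ⊼ (((b ⊕ (b ⊽ (c ⊕ b))) ⊕ a) ⊽ b)) ⊼ (b ⊽ (c ⊕ b))

g1 = c ⊕ b
g2 = b ⊽ g1 = b ⊽ (c ⊕ b)
g3 = b ⊕ g2 = b ⊕ (b ⊽ (c ⊕ b))
g4 = g3 ⊕ a = (b ⊕ (b ⊽ (c ⊕ b))) ⊕ a
g5 = g4 ⊽ b = ((b ⊕ (b ⊽ (c ⊕ b))) ⊕ a) ⊽ b
g6 = a ⊼ g5 = a ⊼ (((b ⊕ (b ⊽ (c ⊕ b))) ⊕ a) ⊽ b)
g7 = g6 ⊼ g2 = (a ⊼ (((b ⊕ (b ⊽ (c ⊕ b))) ⊕ a) ⊽ b)) ⊼ (b ⊽ (c ⊕ b))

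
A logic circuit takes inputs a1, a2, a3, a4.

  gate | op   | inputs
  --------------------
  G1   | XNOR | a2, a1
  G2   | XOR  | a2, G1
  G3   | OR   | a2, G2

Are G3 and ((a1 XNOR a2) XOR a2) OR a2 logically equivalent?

G1 = a2 XNOR a1
G2 = a2 XOR G1 = a2 XOR (a2 XNOR a1)
G3 = a2 OR G2 = a2 OR (a2 XOR (a2 XNOR a1))
At a1=1, a2=0, a3=0, a4=0: circuit gives 0, formula gives 0.
At a1=0, a2=0, a3=0, a4=0: circuit gives 1, formula gives 1.
Agrees on all 16 inputs.

Yes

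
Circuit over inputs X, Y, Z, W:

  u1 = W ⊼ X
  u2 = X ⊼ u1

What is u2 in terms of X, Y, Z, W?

X ⊼ (W ⊼ X)

u1 = W ⊼ X
u2 = X ⊼ u1 = X ⊼ (W ⊼ X)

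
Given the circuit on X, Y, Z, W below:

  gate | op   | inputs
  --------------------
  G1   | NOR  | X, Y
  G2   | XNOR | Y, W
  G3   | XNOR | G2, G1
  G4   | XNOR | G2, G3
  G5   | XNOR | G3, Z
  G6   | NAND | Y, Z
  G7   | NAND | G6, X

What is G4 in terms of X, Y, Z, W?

(Y XNOR W) XNOR ((Y XNOR W) XNOR (X NOR Y))

G1 = X NOR Y
G2 = Y XNOR W
G3 = G2 XNOR G1 = (Y XNOR W) XNOR (X NOR Y)
G4 = G2 XNOR G3 = (Y XNOR W) XNOR ((Y XNOR W) XNOR (X NOR Y))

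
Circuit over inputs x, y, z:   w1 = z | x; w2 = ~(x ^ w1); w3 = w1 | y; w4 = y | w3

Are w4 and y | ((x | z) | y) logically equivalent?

w1 = z | x
w3 = w1 | y = (z | x) | y
w4 = y | w3 = y | ((z | x) | y)
At x=0, y=0, z=0: circuit gives 0, formula gives 0.
At x=0, y=0, z=1: circuit gives 1, formula gives 1.
Agrees on all 8 inputs.

Yes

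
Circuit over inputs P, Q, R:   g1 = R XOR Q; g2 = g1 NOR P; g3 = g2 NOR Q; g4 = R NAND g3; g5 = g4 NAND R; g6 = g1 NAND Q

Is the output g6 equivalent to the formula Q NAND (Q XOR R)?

g1 = R XOR Q
g6 = g1 NAND Q = (R XOR Q) NAND Q
At P=0, Q=1, R=0: circuit gives 0, formula gives 0.
At P=0, Q=0, R=0: circuit gives 1, formula gives 1.
Agrees on all 8 inputs.

Yes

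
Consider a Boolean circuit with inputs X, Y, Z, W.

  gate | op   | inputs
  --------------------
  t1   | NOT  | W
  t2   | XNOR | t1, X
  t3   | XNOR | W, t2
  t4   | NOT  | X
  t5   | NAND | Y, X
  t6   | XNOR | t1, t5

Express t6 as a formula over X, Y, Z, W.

t1 = NOT W
t5 = Y NAND X
t6 = t1 XNOR t5 = NOT W XNOR (Y NAND X)

NOT W XNOR (Y NAND X)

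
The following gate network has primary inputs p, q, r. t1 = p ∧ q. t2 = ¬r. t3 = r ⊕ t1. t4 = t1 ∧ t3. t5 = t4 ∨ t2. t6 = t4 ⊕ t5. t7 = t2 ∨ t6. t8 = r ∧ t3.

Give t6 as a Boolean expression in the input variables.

((p ∧ q) ∧ (r ⊕ (p ∧ q))) ⊕ (((p ∧ q) ∧ (r ⊕ (p ∧ q))) ∨ ¬r)

t1 = p ∧ q
t2 = ¬r
t3 = r ⊕ t1 = r ⊕ (p ∧ q)
t4 = t1 ∧ t3 = (p ∧ q) ∧ (r ⊕ (p ∧ q))
t5 = t4 ∨ t2 = ((p ∧ q) ∧ (r ⊕ (p ∧ q))) ∨ ¬r
t6 = t4 ⊕ t5 = ((p ∧ q) ∧ (r ⊕ (p ∧ q))) ⊕ (((p ∧ q) ∧ (r ⊕ (p ∧ q))) ∨ ¬r)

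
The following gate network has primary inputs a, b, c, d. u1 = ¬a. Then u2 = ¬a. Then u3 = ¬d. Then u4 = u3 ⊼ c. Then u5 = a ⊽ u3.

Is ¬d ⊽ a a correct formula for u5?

Yes

u3 = ¬d
u5 = a ⊽ u3 = a ⊽ ¬d
At a=0, b=0, c=0, d=0: circuit gives 0, formula gives 0.
At a=0, b=0, c=0, d=1: circuit gives 1, formula gives 1.
Agrees on all 16 inputs.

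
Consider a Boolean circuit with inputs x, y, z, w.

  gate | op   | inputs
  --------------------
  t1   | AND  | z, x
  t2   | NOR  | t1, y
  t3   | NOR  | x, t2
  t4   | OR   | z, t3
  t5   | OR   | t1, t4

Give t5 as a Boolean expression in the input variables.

t1 = z AND x
t2 = t1 NOR y = (z AND x) NOR y
t3 = x NOR t2 = x NOR ((z AND x) NOR y)
t4 = z OR t3 = z OR (x NOR ((z AND x) NOR y))
t5 = t1 OR t4 = (z AND x) OR (z OR (x NOR ((z AND x) NOR y)))

(z AND x) OR (z OR (x NOR ((z AND x) NOR y)))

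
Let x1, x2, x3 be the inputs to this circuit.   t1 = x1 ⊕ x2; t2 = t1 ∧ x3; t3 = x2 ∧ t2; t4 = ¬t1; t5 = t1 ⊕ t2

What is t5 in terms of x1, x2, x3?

t1 = x1 ⊕ x2
t2 = t1 ∧ x3 = (x1 ⊕ x2) ∧ x3
t5 = t1 ⊕ t2 = (x1 ⊕ x2) ⊕ ((x1 ⊕ x2) ∧ x3)

(x1 ⊕ x2) ⊕ ((x1 ⊕ x2) ∧ x3)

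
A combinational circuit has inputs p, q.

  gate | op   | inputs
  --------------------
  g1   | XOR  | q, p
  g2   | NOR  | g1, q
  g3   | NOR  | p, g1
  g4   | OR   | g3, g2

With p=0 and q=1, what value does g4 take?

g1 = 1 XOR 0 = 1
g2 = 1 NOR 1 = 0
g3 = 0 NOR 1 = 0
g4 = 0 OR 0 = 0

0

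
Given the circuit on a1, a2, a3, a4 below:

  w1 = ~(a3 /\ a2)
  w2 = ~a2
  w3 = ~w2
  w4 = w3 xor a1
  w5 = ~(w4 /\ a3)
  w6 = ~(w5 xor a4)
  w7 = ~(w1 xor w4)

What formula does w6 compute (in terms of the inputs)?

~((~((~~a2 xor a1) /\ a3)) xor a4)

w2 = ~a2
w3 = ~w2 = ~~a2
w4 = w3 xor a1 = ~~a2 xor a1
w5 = ~(w4 /\ a3) = ~((~~a2 xor a1) /\ a3)
w6 = ~(w5 xor a4) = ~((~((~~a2 xor a1) /\ a3)) xor a4)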